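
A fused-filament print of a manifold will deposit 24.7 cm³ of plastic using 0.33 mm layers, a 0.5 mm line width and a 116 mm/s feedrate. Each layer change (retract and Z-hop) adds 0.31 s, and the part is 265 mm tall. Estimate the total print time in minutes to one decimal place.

Line area = 0.33 × 0.5, so 0.165 mm².
Toolpath length = 24.7 cm³ / 0.165 mm² = 24700 / 0.165 = 149697 mm.
Extrusion time = 149697 / 116, so 1290.5 s.
Layers = ⌈265/0.33⌉ = 804.
Layer-change overhead: 804 × 0.31 → 249.24 s.
Total = 1290.5 + 249.24 = 1539.74 s = 25.7 minutes.

25.7 minutes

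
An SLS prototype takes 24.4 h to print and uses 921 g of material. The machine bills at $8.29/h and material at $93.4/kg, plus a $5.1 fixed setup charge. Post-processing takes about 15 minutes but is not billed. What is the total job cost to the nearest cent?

$293.40

Machine-time cost = 8.29 × 24.4 = $202.276.
Feedstock cost: 93.4 × 921/1000 → $86.0214.
Total = 202.276 + 86.0214 + 5.1 = 293.3974 ≈ $293.40.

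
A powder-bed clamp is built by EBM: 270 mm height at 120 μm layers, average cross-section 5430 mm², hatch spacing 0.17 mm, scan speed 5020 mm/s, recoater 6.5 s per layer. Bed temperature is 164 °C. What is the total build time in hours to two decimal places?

8.04 hours

Layers = ⌈270/0.12⌉ = 2250.
Per-layer scan distance: 5430 / 0.17 → 31941.2 mm.
Beam time per layer: 31941.2 / 5020 → 6.3628 s.
Layer cycle = 6.3628 + 6.5, so 12.8628 s.
Build time = 2250 × 12.8628 = 28941.3 s = 8.04 hours.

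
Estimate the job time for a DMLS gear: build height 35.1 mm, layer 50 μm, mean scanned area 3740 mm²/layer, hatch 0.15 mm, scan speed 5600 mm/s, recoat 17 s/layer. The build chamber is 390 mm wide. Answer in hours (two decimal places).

4.18 hours

Layer count = ceil(35.1 / 0.05) = 702.
Scan path per layer = 3740 / 0.15 = 24933.3 mm.
Scan time per layer = 24933.3 / 5600 = 4.4524 s.
Per-layer time = 4.4524 + 17 = 21.4524 s.
702 layers × 21.4524 s/layer = 15059.5848 s, i.e. 4.18 hours.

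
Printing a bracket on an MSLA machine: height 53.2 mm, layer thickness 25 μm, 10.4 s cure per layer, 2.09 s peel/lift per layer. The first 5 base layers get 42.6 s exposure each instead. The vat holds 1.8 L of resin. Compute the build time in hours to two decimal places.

7.43 hours

Layer count = ceil(53.2 / 0.025) = 2128.
Burn-in layers: 5 × (42.6 + 2.09) → 223.45 s.
Regular layers = 2123 × (10.4 + 2.09) = 26516.27 s.
Sum: 223.45 + 26516.27 = 26739.72 s → 7.43 hours.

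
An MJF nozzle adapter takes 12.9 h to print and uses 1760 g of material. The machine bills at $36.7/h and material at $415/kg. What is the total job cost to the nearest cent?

Machine cost: 36.7 × 12.9 → $473.43.
Material charge: 415 × 1760/1000 → $730.40.
Job cost: 473.43 + 730.40 = $1203.83.

$1203.83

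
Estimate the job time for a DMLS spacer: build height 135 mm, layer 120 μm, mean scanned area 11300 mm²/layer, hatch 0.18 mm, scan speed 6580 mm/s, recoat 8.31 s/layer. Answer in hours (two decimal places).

5.58 hours

Number of layers: 135 / 0.12 → 1125 (rounded up).
Scan path per layer = 11300 / 0.18, so 62777.8 mm.
Scan time per layer = 62777.8 / 6580 = 9.5407 s.
Time per layer: 9.5407 + 8.31 → 17.8507 s.
Build time = 1125 × 17.8507 = 20082.0375 s = 5.58 hours.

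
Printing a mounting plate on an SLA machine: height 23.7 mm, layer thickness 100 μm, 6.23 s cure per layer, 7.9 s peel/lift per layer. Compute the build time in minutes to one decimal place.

Number of layers: 23.7 / 0.1 → 237 (rounded up).
Per-layer time: 6.23 + 7.9 → 14.13 s.
Build time: 237 × 14.13 s = 3348.81 s, i.e. 55.8 minutes.

55.8 minutes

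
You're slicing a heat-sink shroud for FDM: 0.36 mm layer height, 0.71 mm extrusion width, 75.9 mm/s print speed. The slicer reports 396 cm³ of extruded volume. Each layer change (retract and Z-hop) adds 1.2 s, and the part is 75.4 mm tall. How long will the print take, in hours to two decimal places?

Extrusion cross-section = 0.36 × 0.71, so 0.2556 mm².
Total extruded path = 396000/0.2556 = 1549295.8 mm.
Extrusion time = 1549295.8 / 75.9, so 20412.3 s.
Layer count = ceil(75.4 / 0.36) = 210.
Layer-change overhead: 210 × 1.2 → 252 s.
Altogether 20412.3 + 252 = 20664.3 s, i.e. 5.74 hours.

5.74 hours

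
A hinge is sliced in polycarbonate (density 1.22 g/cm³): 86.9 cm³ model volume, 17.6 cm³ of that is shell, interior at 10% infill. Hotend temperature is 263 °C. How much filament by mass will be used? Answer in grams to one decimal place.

Volume inside the shell = 86.9 − 17.6, so 69.3 cm³.
Infill volume = 0.10 × 69.3, so 6.93 cm³.
Deposited volume: 17.6 + 6.93 → 24.53 cm³.
Mass = 24.53 × 1.22 = 29.9266 g.

29.9 g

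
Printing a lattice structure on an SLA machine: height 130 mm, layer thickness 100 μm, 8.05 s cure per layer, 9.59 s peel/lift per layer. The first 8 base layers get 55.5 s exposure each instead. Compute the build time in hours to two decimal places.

6.48 hours

Layers = ⌈130/0.1⌉ = 1300.
Base layers = 8 × (55.5 + 9.59), so 520.72 s.
Normal layers = 1292 × (8.05 + 9.59) = 22790.88 s.
Sum: 520.72 + 22790.88 = 23311.6 s → 6.48 hours.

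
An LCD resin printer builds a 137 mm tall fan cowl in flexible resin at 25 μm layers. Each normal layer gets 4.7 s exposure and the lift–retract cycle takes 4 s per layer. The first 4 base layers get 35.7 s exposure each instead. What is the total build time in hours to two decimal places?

Layer count = ceil(137 / 0.025) = 5480.
Burn-in layers: 4 × (35.7 + 4) → 158.8 s.
Regular layers = 5476 × (4.7 + 4), so 47641.2 s.
Sum: 158.8 + 47641.2 = 47800 s → 13.28 hours.

13.28 hours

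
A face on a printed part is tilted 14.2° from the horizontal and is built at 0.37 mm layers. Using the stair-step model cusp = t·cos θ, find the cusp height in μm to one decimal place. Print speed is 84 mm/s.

h_c = t·cos θ = 0.37 × 0.9694 = 0.358678 mm (358.7 μm).

358.7 μm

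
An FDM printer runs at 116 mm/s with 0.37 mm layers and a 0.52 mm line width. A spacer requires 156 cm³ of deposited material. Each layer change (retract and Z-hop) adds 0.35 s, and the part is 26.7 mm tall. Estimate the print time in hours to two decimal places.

Extrusion cross-section = 0.37 × 0.52, so 0.1924 mm².
Path length: 156000 mm³ / 0.1924 mm² → 810810.8 mm.
Extrusion time: 810810.8 / 116 → 6989.7 s.
Layer count = ceil(26.7 / 0.37) = 73.
Non-print overhead: 73 × 0.35 → 25.55 s.
Total = 6989.7 + 25.55 = 7015.25 s = 1.95 hours.

1.95 hours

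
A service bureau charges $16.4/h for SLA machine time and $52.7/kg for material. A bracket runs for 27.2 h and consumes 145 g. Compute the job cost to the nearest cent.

Machine-time cost = 16.4 × 27.2, so $446.08.
Feedstock cost = 52.7 × 145/1000, so $7.6415.
Job cost: 446.08 + 7.6415 = 453.7215 ≈ $453.72.

$453.72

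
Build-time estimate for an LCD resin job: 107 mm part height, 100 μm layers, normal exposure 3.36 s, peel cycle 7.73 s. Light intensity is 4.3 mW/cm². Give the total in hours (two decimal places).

Layer count = ceil(107 / 0.1) = 1070.
Per-layer time = 3.36 + 7.73 = 11.09 s.
Build time: 1070 × 11.09 s = 11866.3 s, i.e. 3.30 hours.

3.30 hours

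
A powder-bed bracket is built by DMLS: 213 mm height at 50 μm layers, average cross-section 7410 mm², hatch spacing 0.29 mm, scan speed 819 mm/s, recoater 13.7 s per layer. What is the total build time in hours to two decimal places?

Layers = ⌈213/0.05⌉ = 4260.
Per-layer scan distance = 7410 / 0.29 = 25551.7 mm.
Per-layer scan time = 25551.7 / 819 = 31.1987 s.
Time per layer: 31.1987 + 13.7 → 44.8987 s.
Total: 4260 × 44.8987 s = 191268.462 s → 53.13 hours.

53.13 hours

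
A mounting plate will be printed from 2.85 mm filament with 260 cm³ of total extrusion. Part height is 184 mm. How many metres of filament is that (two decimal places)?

40.76 m

Filament cross-section = π × (2.85/2)² = 6.3794 mm².
Length = 260 cm³ / 6.3794 mm² = 260000 / 6.3794 = 40756.18 mm = 40.76 m.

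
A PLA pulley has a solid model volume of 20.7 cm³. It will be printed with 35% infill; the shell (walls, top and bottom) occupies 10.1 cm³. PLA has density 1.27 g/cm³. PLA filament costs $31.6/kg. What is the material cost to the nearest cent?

$0.55

Infill region: 20.7 − 10.1 → 10.6 cm³.
Infill volume = 0.35 × 10.6, so 3.71 cm³.
Deposited volume = 10.1 + 3.71 = 13.81 cm³.
Mass = 13.81 × 1.27 = 17.5387 g.
Cost = 17.5387 g / 1000 × $31.6/kg = $0.55.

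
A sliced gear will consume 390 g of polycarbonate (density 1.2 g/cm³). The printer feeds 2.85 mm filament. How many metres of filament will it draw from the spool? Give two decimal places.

Volume = 390 g / 1.2 g·cm⁻³ = 325 cm³ = 325000 mm³.
Filament cross-section = π × (2.85/2)² = 6.3794 mm².
Length = 325000 / 6.3794 = 50945.23 mm = 50.95 m.

50.95 m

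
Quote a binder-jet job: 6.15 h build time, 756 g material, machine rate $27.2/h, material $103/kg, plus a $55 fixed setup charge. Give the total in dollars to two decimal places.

Machine-time cost = 27.2 × 6.15, so $167.28.
Feedstock cost = 103 × 756/1000, so $77.868.
Adding setup: 167.28 + 77.868 + 55 → 300.148 ≈ $300.15.

$300.15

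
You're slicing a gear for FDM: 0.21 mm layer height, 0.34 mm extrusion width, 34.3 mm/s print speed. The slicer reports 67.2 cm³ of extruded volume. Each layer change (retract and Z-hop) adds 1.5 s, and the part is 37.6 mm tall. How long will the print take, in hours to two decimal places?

7.70 hours

Line area = 0.21 × 0.34, so 0.0714 mm².
Toolpath length = 67.2 cm³ / 0.0714 mm² = 67200 / 0.0714 = 941176.5 mm.
Extrusion time: 941176.5 / 34.3 → 27439.5 s.
Layer count = ceil(37.6 / 0.21) = 180.
Layer-change overhead = 180 × 1.5 = 270 s.
Total = 27439.5 + 270 = 27709.5 s = 7.70 hours.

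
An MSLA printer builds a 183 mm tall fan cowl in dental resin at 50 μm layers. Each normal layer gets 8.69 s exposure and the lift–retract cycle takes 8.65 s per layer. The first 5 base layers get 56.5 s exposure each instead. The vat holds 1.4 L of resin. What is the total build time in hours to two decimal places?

17.70 hours

Number of layers: 183 / 0.05 → 3660 (rounded up).
Base layers = 5 × (56.5 + 8.65) = 325.75 s.
Normal layers: 3655 × (8.69 + 8.65) → 63377.7 s.
Sum: 325.75 + 63377.7 = 63703.45 s → 17.70 hours.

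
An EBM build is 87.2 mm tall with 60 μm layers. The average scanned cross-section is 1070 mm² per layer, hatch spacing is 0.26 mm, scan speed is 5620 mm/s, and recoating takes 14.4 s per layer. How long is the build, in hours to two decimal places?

Layer count = ceil(87.2 / 0.06) = 1454.
Per-layer scan distance = 1070 / 0.26, so 4115.4 mm.
Scan time per layer = 4115.4 / 5620, so 0.7323 s.
Time per layer = 0.7323 + 14.4, so 15.1323 s.
Build time = 1454 × 15.1323 = 22002.3642 s = 6.11 hours.

6.11 hours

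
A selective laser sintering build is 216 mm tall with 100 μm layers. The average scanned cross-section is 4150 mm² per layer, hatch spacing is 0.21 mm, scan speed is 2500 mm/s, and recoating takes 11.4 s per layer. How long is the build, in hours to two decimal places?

11.58 hours

Number of layers: 216 / 0.1 → 2160 (rounded up).
Per-layer scan distance: 4150 / 0.21 → 19761.9 mm.
Laser time per layer = 19761.9 / 2500 = 7.9048 s.
Per-layer time = 7.9048 + 11.4, so 19.3048 s.
2160 layers × 19.3048 s/layer = 41698.368 s, i.e. 11.58 hours.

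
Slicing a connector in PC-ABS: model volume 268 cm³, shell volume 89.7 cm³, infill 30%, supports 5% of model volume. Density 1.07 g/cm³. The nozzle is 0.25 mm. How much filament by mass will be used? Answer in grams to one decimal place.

167.6 g

Volume inside the shell = 268 − 89.7 = 178.3 cm³.
Infill deposited: 0.30 × 178.3 → 53.49 cm³.
Support = 0.05 × 268, so 13.4 cm³.
Total extruded: 89.7 + 53.49 + 13.4 → 156.59 cm³.
Mass: 156.59 × 1.07 → 167.5513 g.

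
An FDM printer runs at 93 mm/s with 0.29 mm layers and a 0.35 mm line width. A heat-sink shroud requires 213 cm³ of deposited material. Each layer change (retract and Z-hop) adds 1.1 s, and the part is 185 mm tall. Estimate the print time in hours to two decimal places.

6.46 hours

Bead cross-section = 0.29 × 0.35 = 0.1015 mm².
Toolpath length = 213 cm³ / 0.1015 mm² = 213000 / 0.1015 = 2098522.2 mm.
Print-move time = 2098522.2 / 93, so 22564.8 s.
Layer count = ceil(185 / 0.29) = 638.
Non-print overhead = 638 × 1.1, so 701.8 s.
Altogether 22564.8 + 701.8 = 23266.6 s, i.e. 6.46 hours.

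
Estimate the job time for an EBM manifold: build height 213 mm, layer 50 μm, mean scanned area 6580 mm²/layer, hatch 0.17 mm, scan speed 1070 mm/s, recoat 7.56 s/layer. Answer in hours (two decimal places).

Layer count = ceil(213 / 0.05) = 4260.
Scan path per layer = 6580 / 0.17, so 38705.9 mm.
Beam time per layer = 38705.9 / 1070 = 36.1737 s.
Time per layer = 36.1737 + 7.56, so 43.7337 s.
Build time = 4260 × 43.7337 = 186305.562 s = 51.75 hours.

51.75 hours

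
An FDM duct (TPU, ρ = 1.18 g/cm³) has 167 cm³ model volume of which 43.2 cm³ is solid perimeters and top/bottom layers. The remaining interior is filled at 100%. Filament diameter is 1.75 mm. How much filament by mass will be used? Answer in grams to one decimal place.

Volume inside the shell = 167 − 43.2, so 123.8 cm³.
Deposited infill = 1.00 × 123.8 = 123.8 cm³.
Deposited volume: 43.2 + 123.8 → 167 cm³.
Mass = 167 × 1.18 = 197.06 g.

197.1 g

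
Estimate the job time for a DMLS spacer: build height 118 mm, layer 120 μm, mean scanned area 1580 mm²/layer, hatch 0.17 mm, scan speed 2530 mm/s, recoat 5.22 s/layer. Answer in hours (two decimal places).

2.43 hours

Number of layers: 118 / 0.12 → 984 (rounded up).
Hatch length per layer = 1580 / 0.17 = 9294.1 mm.
Laser time per layer: 9294.1 / 2530 → 3.6736 s.
Layer cycle = 3.6736 + 5.22 = 8.8936 s.
Total: 984 × 8.8936 s = 8751.3024 s → 2.43 hours.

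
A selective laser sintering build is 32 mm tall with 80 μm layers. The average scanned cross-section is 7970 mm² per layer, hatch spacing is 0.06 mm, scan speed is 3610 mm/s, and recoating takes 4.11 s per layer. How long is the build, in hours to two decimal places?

4.55 hours

Layer count = ceil(32 / 0.08) = 400.
Hatch length per layer = 7970 / 0.06 = 132833.3 mm.
Scan time per layer = 132833.3 / 3610 = 36.7959 s.
Layer cycle = 36.7959 + 4.11 = 40.9059 s.
Build time = 400 × 40.9059 = 16362.36 s = 4.55 hours.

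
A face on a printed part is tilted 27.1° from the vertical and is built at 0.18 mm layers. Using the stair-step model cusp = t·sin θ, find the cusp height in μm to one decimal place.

sin(27.1°) = 0.4555, so cusp = 0.18 × 0.4555 = 0.08199 mm → 82.0 μm.

82.0 μm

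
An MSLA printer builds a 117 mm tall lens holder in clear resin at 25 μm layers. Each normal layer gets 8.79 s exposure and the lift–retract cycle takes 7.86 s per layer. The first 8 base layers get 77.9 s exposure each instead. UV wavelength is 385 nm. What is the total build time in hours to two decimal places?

21.80 hours

Number of layers: 117 / 0.025 → 4680 (rounded up).
Bottom layers = 8 × (77.9 + 7.86), so 686.08 s.
Remaining layers: 4672 × (8.79 + 7.86) → 77788.8 s.
Sum: 686.08 + 77788.8 = 78474.88 s → 21.80 hours.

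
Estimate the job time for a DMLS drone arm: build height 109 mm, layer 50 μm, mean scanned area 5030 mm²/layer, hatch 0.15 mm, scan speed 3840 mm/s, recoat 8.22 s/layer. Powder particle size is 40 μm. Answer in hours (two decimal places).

Layer count = ceil(109 / 0.05) = 2180.
Scan path per layer: 5030 / 0.15 → 33533.3 mm.
Laser time per layer: 33533.3 / 3840 → 8.7326 s.
Layer cycle: 8.7326 + 8.22 → 16.9526 s.
Build time = 2180 × 16.9526 = 36956.668 s = 10.27 hours.

10.27 hours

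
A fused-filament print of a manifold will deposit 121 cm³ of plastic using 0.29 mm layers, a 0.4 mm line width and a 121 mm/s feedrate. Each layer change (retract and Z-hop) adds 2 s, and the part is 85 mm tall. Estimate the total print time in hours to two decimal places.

Bead cross-section: 0.29 × 0.4 → 0.116 mm².
Toolpath length = 121 cm³ / 0.116 mm² = 121000 / 0.116 = 1043103.4 mm.
Extrusion time = 1043103.4 / 121, so 8620.7 s.
Number of layers: 85 / 0.29 → 294 (rounded up).
Non-print overhead = 294 × 2, so 588 s.
Altogether 8620.7 + 588 = 9208.7 s, i.e. 2.56 hours.

2.56 hours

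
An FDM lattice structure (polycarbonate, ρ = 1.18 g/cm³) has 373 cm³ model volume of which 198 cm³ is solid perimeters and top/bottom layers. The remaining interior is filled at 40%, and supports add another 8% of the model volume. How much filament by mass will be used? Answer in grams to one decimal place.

Interior volume = 373 − 198 = 175 cm³.
Deposited infill: 0.40 × 175 → 70 cm³.
Support: 0.08 × 373 → 29.84 cm³.
Total printed volume: 198 + 70 + 29.84 → 297.84 cm³.
Mass: 297.84 × 1.18 → 351.4512 g.

351.5 g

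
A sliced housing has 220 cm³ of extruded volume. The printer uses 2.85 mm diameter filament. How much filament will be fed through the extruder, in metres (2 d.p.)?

34.49 m

Cross-section of 2.85 mm filament: π·(2.85/2)² = 6.3794 mm².
Length = 220 cm³ / 6.3794 mm² = 220000 / 6.3794 = 34486 mm = 34.49 m.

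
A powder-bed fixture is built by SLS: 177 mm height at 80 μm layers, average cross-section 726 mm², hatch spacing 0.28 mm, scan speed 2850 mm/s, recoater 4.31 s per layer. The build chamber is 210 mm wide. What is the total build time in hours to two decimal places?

3.21 hours

Layers = ⌈177/0.08⌉ = 2213.
Scan path per layer = 726 / 0.28, so 2592.9 mm.
Scan time per layer: 2592.9 / 2850 → 0.9098 s.
Per-layer time = 0.9098 + 4.31, so 5.2198 s.
2213 layers × 5.2198 s/layer = 11551.4174 s, i.e. 3.21 hours.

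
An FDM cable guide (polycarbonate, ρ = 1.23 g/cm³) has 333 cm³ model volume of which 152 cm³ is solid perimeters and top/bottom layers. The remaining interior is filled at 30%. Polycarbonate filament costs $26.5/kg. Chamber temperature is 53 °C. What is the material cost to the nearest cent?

$6.72

Infill region: 333 − 152 → 181 cm³.
Infill volume = 0.30 × 181 = 54.3 cm³.
Total printed volume = 152 + 54.3, so 206.3 cm³.
Mass = 206.3 × 1.23 = 253.749 g.
Cost = 253.749 g / 1000 × $26.5/kg = $6.72.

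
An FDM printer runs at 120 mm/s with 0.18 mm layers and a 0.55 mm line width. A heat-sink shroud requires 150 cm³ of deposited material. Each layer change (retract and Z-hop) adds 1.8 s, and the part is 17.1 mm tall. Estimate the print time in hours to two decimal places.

Bead cross-section: 0.18 × 0.55 → 0.099 mm².
Path length: 150000 mm³ / 0.099 mm² → 1515151.5 mm.
Print-move time: 1515151.5 / 120 → 12626.3 s.
Layer count = ceil(17.1 / 0.18) = 95.
Z-hop total = 95 × 1.8 = 171 s.
Altogether 12626.3 + 171 = 12797.3 s, i.e. 3.55 hours.

3.55 hours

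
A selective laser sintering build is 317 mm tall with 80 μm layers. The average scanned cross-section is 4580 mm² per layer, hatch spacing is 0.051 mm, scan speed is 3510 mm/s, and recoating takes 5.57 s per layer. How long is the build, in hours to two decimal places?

34.30 hours

Layers = ⌈317/0.08⌉ = 3963.
Per-layer scan distance: 4580 / 0.051 → 89803.9 mm.
Per-layer scan time: 89803.9 / 3510 → 25.5852 s.
Per-layer time = 25.5852 + 5.57 = 31.1552 s.
3963 layers × 31.1552 s/layer = 123468.0576 s, i.e. 34.30 hours.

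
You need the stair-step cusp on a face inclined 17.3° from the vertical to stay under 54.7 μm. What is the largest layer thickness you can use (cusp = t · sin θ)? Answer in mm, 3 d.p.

sin(17.3°) = 0.2974; t_max = 0.0547/0.2974 = 0.184 mm.

0.184 mm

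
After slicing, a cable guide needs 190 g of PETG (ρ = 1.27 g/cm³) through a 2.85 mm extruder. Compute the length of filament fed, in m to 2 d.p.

Volume = 190 g / 1.27 g·cm⁻³ = 149.6063 cm³ = 149606.3 mm³.
A = π r² = π × 1.425² = 6.3794 mm².
Length = 149606.3 / 6.3794 = 23451.47 mm = 23.45 m.

23.45 m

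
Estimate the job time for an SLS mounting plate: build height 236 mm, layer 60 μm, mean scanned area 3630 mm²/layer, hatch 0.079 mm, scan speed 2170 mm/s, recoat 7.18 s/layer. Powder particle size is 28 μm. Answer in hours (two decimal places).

30.99 hours

Layers = ⌈236/0.06⌉ = 3934.
Hatch length per layer = 3630 / 0.079, so 45949.4 mm.
Scan time per layer = 45949.4 / 2170, so 21.1748 s.
Layer cycle = 21.1748 + 7.18, so 28.3548 s.
Total: 3934 × 28.3548 s = 111547.7832 s → 30.99 hours.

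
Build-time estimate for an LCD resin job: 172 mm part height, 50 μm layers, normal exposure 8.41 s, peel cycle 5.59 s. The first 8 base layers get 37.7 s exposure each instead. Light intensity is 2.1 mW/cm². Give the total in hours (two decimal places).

13.44 hours

Number of layers: 172 / 0.05 → 3440 (rounded up).
Burn-in layers = 8 × (37.7 + 5.59) = 346.32 s.
Remaining layers: 3432 × (8.41 + 5.59) → 48048 s.
Sum: 346.32 + 48048 = 48394.32 s → 13.44 hours.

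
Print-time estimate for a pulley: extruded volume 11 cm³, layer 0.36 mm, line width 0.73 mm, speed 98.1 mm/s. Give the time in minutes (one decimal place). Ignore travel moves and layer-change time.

Line area = 0.36 × 0.73, so 0.2628 mm².
Path length: 11000 mm³ / 0.2628 mm² → 41856.9 mm.
Time extruding: 41856.9 / 98.1 → 426.7 s.
426.7 s = 7.1 minutes.

7.1 minutes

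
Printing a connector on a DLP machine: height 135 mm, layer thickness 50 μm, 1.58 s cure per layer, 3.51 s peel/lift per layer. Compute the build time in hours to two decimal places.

Number of layers: 135 / 0.05 → 2700 (rounded up).
Per-layer time = 1.58 + 3.51 = 5.09 s.
Build time: 2700 × 5.09 s = 13743 s, i.e. 3.82 hours.

3.82 hours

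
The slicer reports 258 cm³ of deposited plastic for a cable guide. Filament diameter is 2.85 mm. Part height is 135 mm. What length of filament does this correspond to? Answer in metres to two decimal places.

Cross-section of 2.85 mm filament: π·(2.85/2)² = 6.3794 mm².
L = 258000 mm³ / 6.3794 mm² = 40442.67 mm, i.e. 40.44 m.

40.44 m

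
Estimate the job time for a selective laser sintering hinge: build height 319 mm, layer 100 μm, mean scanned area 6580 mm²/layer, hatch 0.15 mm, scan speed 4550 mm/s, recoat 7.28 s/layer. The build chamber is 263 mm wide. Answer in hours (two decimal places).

Layer count = ceil(319 / 0.1) = 3190.
Scan path per layer: 6580 / 0.15 → 43866.7 mm.
Laser time per layer = 43866.7 / 4550 = 9.641 s.
Time per layer: 9.641 + 7.28 → 16.921 s.
3190 layers × 16.921 s/layer = 53977.99 s, i.e. 14.99 hours.

14.99 hours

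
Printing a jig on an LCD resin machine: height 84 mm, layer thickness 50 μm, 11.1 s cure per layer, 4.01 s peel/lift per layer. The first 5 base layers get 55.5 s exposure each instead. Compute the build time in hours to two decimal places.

7.11 hours

Layers = ⌈84/0.05⌉ = 1680.
Burn-in layers = 5 × (55.5 + 4.01), so 297.55 s.
Regular layers = 1675 × (11.1 + 4.01) = 25309.25 s.
Total = 297.55 + 25309.25 = 25606.8 s = 7.11 hours.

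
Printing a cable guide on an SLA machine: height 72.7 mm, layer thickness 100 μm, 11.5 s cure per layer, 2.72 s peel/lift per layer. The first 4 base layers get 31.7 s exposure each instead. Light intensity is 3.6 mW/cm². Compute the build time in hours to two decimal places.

Layer count = ceil(72.7 / 0.1) = 727.
Bottom layers = 4 × (31.7 + 2.72), so 137.68 s.
Remaining layers: 723 × (11.5 + 2.72) → 10281.06 s.
Total = 137.68 + 10281.06 = 10418.74 s = 2.89 hours.

2.89 hours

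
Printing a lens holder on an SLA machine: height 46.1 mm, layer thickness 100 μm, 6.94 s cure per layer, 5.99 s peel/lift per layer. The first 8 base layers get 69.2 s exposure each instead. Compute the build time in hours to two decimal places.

1.79 hours

Number of layers: 46.1 / 0.1 → 461 (rounded up).
Burn-in layers = 8 × (69.2 + 5.99) = 601.52 s.
Normal layers: 453 × (6.94 + 5.99) → 5857.29 s.
Total = 601.52 + 5857.29 = 6458.81 s = 1.79 hours.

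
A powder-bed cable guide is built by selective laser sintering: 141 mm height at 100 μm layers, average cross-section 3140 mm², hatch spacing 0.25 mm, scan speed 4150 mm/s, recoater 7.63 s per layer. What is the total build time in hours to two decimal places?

4.17 hours

Layer count = ceil(141 / 0.1) = 1410.
Scan path per layer = 3140 / 0.25, so 12560 mm.
Scan time per layer: 12560 / 4150 → 3.0265 s.
Time per layer = 3.0265 + 7.63, so 10.6565 s.
Total: 1410 × 10.6565 s = 15025.665 s → 4.17 hours.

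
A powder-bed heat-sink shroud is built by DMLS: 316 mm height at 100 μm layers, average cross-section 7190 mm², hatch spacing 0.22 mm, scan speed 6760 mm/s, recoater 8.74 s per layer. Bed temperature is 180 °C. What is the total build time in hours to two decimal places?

11.92 hours

Number of layers: 316 / 0.1 → 3160 (rounded up).
Scan path per layer = 7190 / 0.22 = 32681.8 mm.
Laser time per layer = 32681.8 / 6760 = 4.8346 s.
Time per layer: 4.8346 + 8.74 → 13.5746 s.
3160 layers × 13.5746 s/layer = 42895.736 s, i.e. 11.92 hours.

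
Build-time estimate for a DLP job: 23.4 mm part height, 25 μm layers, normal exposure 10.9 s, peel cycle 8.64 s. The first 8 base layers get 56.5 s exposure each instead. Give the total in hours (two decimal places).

5.18 hours

Number of layers: 23.4 / 0.025 → 936 (rounded up).
Bottom layers: 8 × (56.5 + 8.64) → 521.12 s.
Remaining layers = 928 × (10.9 + 8.64) = 18133.12 s.
Total = 521.12 + 18133.12 = 18654.24 s = 5.18 hours.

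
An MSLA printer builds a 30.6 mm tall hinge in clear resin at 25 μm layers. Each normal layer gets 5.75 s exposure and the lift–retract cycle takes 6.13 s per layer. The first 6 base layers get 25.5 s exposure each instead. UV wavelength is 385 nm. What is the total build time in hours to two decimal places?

4.07 hours

Layer count = ceil(30.6 / 0.025) = 1224.
Bottom layers = 6 × (25.5 + 6.13) = 189.78 s.
Regular layers = 1218 × (5.75 + 6.13) = 14469.84 s.
Sum: 189.78 + 14469.84 = 14659.62 s → 4.07 hours.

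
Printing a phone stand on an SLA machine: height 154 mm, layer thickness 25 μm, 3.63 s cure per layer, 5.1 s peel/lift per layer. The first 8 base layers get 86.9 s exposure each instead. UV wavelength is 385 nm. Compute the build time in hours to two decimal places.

15.12 hours

Layers = ⌈154/0.025⌉ = 6160.
Bottom layers = 8 × (86.9 + 5.1), so 736 s.
Normal layers = 6152 × (3.63 + 5.1), so 53706.96 s.
Total = 736 + 53706.96 = 54442.96 s = 15.12 hours.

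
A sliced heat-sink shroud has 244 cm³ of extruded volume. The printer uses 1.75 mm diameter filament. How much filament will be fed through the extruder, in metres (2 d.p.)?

101.44 m

A = π r² = π × 0.875² = 2.4053 mm².
Length = 244 cm³ / 2.4053 mm² = 244000 / 2.4053 = 101442.65 mm = 101.44 m.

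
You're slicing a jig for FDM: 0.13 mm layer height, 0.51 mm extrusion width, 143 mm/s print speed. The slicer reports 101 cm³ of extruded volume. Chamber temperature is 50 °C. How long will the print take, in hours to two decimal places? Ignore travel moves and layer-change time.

2.96 hours

Bead cross-section: 0.13 × 0.51 → 0.0663 mm².
Toolpath length = 101 cm³ / 0.0663 mm² = 101000 / 0.0663 = 1523378.6 mm.
Extrusion time = 1523378.6 / 143 = 10653 s.
That's 10653 s → 2.96 hours.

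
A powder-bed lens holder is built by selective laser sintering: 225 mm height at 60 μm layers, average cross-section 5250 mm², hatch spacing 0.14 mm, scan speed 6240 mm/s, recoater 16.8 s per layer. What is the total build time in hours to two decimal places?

23.76 hours

Layer count = ceil(225 / 0.06) = 3750.
Hatch length per layer = 5250 / 0.14, so 37500 mm.
Laser time per layer = 37500 / 6240 = 6.0096 s.
Per-layer time = 6.0096 + 16.8, so 22.8096 s.
Build time = 3750 × 22.8096 = 85536 s = 23.76 hours.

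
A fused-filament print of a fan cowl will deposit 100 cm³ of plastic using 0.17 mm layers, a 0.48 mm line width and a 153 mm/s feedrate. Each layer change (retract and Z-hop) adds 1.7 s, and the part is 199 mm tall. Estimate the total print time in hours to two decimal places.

Bead cross-section = 0.17 × 0.48, so 0.0816 mm².
Toolpath length = 100 cm³ / 0.0816 mm² = 100000 / 0.0816 = 1225490.2 mm.
Extrusion time = 1225490.2 / 153 = 8009.7 s.
Layer count = ceil(199 / 0.17) = 1171.
Z-hop total = 1171 × 1.7 = 1990.7 s.
Total = 8009.7 + 1990.7 = 10000.4 s = 2.78 hours.

2.78 hours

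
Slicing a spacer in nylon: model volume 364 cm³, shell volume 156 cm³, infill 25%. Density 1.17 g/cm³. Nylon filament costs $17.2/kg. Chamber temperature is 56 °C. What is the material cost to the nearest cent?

Volume inside the shell = 364 − 156, so 208 cm³.
Infill deposited = 0.25 × 208, so 52 cm³.
Deposited volume = 156 + 52, so 208 cm³.
Mass = 208 × 1.17, so 243.36 g.
At $17.2/kg: 243.36/1000 × 17.2 = $4.19.

$4.19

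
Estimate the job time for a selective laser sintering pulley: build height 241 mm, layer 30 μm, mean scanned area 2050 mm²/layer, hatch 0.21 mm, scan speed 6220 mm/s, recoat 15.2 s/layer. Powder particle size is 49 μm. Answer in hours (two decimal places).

Layers = ⌈241/0.03⌉ = 8034.
Per-layer scan distance: 2050 / 0.21 → 9761.9 mm.
Scan time per layer = 9761.9 / 6220, so 1.5694 s.
Time per layer = 1.5694 + 15.2, so 16.7694 s.
Total: 8034 × 16.7694 s = 134725.3596 s → 37.42 hours.

37.42 hours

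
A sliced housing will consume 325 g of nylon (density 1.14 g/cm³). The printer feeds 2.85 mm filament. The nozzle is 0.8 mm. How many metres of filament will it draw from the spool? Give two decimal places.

44.69 m

Extruded volume: 325/1.14 = 285.0877 cm³ (285087.7 mm³).
Filament cross-section = π × (2.85/2)² = 6.3794 mm².
L = V/A = 285087.7/6.3794 = 44688.8 mm → 44.69 m.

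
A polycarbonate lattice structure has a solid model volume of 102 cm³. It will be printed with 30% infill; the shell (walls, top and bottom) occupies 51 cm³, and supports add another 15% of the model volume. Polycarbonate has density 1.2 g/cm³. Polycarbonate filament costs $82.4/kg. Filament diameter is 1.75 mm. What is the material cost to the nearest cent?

Volume inside the shell: 102 − 51 → 51 cm³.
Infill volume = 0.30 × 51 = 15.3 cm³.
Support = 0.15 × 102, so 15.3 cm³.
Total printed volume = 51 + 15.3 + 15.3, so 81.6 cm³.
Mass: 81.6 × 1.2 → 97.92 g.
At $82.4/kg: 97.92/1000 × 82.4 = $8.07.

$8.07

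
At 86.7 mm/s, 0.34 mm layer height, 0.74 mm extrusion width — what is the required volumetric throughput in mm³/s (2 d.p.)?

21.81

Extrusion cross-section = 0.34 × 0.74 = 0.2516 mm².
Q = v·A = 86.7 × 0.2516 = 21.81 mm³/s.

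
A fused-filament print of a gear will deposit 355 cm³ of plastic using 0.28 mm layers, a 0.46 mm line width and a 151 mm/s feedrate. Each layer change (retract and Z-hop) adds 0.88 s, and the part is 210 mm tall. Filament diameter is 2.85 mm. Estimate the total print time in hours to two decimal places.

Bead cross-section = 0.28 × 0.46, so 0.1288 mm².
Path length: 355000 mm³ / 0.1288 mm² → 2756211.2 mm.
Extrusion time = 2756211.2 / 151, so 18253.1 s.
Layers = ⌈210/0.28⌉ = 750.
Non-print overhead: 750 × 0.88 → 660 s.
Total = 18253.1 + 660 = 18913.1 s = 5.25 hours.

5.25 hours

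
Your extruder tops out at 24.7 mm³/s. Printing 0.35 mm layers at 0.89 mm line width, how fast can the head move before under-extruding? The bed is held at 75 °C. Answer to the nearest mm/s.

Extrusion cross-section = 0.35 × 0.89 = 0.3115 mm².
Max speed = 24.7 / 0.3115 = 79.29 ≈ 79 mm/s.

79 mm/s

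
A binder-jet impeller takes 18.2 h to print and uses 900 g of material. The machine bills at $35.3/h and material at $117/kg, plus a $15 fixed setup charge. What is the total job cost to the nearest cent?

Machine cost = 35.3 × 18.2 = $642.46.
Material charge = 117 × 900/1000 = $105.30.
Adding setup: 642.46 + 105.30 + 15 → $762.76.

$762.76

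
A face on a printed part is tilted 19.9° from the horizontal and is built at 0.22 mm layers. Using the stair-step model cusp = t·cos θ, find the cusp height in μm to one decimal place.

206.9 μm

Cusp = layer height × cos(19.9°) = 0.22 × 0.9403 = 0.206866 mm = 206.9 μm.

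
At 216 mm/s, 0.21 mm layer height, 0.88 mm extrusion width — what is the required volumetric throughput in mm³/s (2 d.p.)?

Extrusion cross-section = 0.21 × 0.88 = 0.1848 mm².
Q = v·A = 216 × 0.1848 = 39.92 mm³/s.

39.92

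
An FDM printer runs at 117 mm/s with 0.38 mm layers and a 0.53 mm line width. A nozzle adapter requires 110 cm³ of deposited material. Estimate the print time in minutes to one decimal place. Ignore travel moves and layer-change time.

77.8 minutes

Extrusion cross-section = 0.38 × 0.53 = 0.2014 mm².
Path length: 110000 mm³ / 0.2014 mm² → 546176.8 mm.
Print-move time = 546176.8 / 117, so 4668.2 s.
That's 4668.2 s → 77.8 minutes.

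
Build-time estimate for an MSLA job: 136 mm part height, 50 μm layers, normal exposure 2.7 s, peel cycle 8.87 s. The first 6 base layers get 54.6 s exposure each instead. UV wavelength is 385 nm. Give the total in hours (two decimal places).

Number of layers: 136 / 0.05 → 2720 (rounded up).
Burn-in layers: 6 × (54.6 + 8.87) → 380.82 s.
Remaining layers = 2714 × (2.7 + 8.87), so 31400.98 s.
Total = 380.82 + 31400.98 = 31781.8 s = 8.83 hours.

8.83 hours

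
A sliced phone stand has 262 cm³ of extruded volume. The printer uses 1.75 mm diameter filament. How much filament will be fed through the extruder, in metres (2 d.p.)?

A = π r² = π × 0.875² = 2.4053 mm².
Length = 262 cm³ / 2.4053 mm² = 262000 / 2.4053 = 108926.12 mm = 108.93 m.

108.93 m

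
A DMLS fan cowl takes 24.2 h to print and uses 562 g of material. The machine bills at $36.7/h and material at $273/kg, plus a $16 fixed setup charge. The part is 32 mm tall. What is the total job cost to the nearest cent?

Machine cost = 36.7 × 24.2 = $888.14.
Material charge = 273 × 562/1000, so $153.426.
Total = 888.14 + 153.426 + 16 = 1057.566 ≈ $1057.57.

$1057.57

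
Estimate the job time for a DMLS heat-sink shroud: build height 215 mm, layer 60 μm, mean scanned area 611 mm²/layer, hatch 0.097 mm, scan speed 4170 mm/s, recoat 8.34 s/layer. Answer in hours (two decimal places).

Layers = ⌈215/0.06⌉ = 3584.
Per-layer scan distance = 611 / 0.097 = 6299 mm.
Laser time per layer = 6299 / 4170, so 1.5106 s.
Per-layer time: 1.5106 + 8.34 → 9.8506 s.
3584 layers × 9.8506 s/layer = 35304.5504 s, i.e. 9.81 hours.

9.81 hours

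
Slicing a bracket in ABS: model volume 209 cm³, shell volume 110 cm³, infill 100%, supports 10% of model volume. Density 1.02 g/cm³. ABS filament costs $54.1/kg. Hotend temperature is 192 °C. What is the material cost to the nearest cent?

$12.69

Interior volume = 209 − 110, so 99 cm³.
Deposited infill: 1.00 × 99 → 99 cm³.
Support = 0.10 × 209 = 20.9 cm³.
Total extruded: 110 + 99 + 20.9 → 229.9 cm³.
Mass: 229.9 × 1.02 → 234.498 g.
Cost = 234.498 g / 1000 × $54.1/kg = $12.69.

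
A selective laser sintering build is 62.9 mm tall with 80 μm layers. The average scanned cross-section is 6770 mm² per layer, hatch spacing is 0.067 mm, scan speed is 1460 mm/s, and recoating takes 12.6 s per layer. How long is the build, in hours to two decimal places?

17.88 hours

Layer count = ceil(62.9 / 0.08) = 787.
Hatch length per layer: 6770 / 0.067 → 101044.8 mm.
Scan time per layer = 101044.8 / 1460, so 69.2088 s.
Layer cycle = 69.2088 + 12.6 = 81.8088 s.
787 layers × 81.8088 s/layer = 64383.5256 s, i.e. 17.88 hours.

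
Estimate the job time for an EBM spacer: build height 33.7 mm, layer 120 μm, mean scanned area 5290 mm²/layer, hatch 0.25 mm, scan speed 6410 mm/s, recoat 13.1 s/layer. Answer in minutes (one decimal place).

76.8 minutes

Number of layers: 33.7 / 0.12 → 281 (rounded up).
Scan path per layer = 5290 / 0.25, so 21160 mm.
Beam time per layer = 21160 / 6410 = 3.3011 s.
Layer cycle: 3.3011 + 13.1 → 16.4011 s.
Total: 281 × 16.4011 s = 4608.7091 s → 76.8 minutes.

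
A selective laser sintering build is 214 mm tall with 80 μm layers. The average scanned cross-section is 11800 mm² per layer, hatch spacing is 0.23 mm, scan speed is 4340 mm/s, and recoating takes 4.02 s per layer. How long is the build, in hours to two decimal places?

Layer count = ceil(214 / 0.08) = 2675.
Per-layer scan distance: 11800 / 0.23 → 51304.3 mm.
Per-layer scan time = 51304.3 / 4340 = 11.8213 s.
Per-layer time: 11.8213 + 4.02 → 15.8413 s.
Build time = 2675 × 15.8413 = 42375.4775 s = 11.77 hours.

11.77 hours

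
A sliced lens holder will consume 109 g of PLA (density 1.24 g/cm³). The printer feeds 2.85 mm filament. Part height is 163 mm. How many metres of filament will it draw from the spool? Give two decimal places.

13.78 m

Extruded volume: 109/1.24 = 87.9032 cm³ (87903.2 mm³).
Cross-section of 2.85 mm filament: π·(2.85/2)² = 6.3794 mm².
Length = 87903.2 / 6.3794 = 13779.23 mm = 13.78 m.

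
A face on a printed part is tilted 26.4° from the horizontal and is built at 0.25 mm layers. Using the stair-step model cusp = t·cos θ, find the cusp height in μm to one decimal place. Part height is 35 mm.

223.9 μm

h_c = t·cos θ = 0.25 × 0.8957 = 0.223925 mm (223.9 μm).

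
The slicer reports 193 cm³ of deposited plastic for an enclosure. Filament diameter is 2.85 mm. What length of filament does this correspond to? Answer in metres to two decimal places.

30.25 m

Cross-section of 2.85 mm filament: π·(2.85/2)² = 6.3794 mm².
Length = 193 cm³ / 6.3794 mm² = 193000 / 6.3794 = 30253.63 mm = 30.25 m.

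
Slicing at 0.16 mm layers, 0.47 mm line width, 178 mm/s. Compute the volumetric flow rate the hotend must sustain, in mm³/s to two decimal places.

Bead cross-section = 0.16 × 0.47, so 0.0752 mm².
Q = v·A = 178 × 0.0752 = 13.39 mm³/s.

13.39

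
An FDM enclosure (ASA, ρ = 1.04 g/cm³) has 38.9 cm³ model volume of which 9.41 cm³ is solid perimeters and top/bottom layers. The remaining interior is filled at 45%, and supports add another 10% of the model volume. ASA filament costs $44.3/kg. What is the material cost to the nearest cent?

Interior volume: 38.9 − 9.41 → 29.49 cm³.
Deposited infill = 0.45 × 29.49, so 13.2705 cm³.
Support = 0.10 × 38.9 = 3.89 cm³.
Total extruded: 9.41 + 13.2705 + 3.89 → 26.5705 cm³.
Mass = 26.5705 × 1.04, so 27.63332 g.
Cost = 27.63332 g / 1000 × $44.3/kg = $1.22.

$1.22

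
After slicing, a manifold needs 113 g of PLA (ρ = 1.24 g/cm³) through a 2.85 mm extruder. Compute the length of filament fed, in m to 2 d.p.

Extruded volume: 113/1.24 = 91.129 cm³ (91129 mm³).
A = π r² = π × 1.425² = 6.3794 mm².
Length = 91129 / 6.3794 = 14284.89 mm = 14.28 m.

14.28 m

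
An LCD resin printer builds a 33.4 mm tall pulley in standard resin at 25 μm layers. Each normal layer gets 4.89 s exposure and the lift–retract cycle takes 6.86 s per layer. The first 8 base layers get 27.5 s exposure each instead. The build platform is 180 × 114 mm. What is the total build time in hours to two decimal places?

4.41 hours

Number of layers: 33.4 / 0.025 → 1336 (rounded up).
Bottom layers = 8 × (27.5 + 6.86) = 274.88 s.
Regular layers = 1328 × (4.89 + 6.86) = 15604 s.
Sum: 274.88 + 15604 = 15878.88 s → 4.41 hours.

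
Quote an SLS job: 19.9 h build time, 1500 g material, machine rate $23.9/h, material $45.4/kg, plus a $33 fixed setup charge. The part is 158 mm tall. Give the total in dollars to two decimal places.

$576.71

Machine cost: 23.9 × 19.9 → $475.61.
Material cost: 45.4 × 1500/1000 → $68.10.
Adding setup: 475.61 + 68.10 + 33 → $576.71.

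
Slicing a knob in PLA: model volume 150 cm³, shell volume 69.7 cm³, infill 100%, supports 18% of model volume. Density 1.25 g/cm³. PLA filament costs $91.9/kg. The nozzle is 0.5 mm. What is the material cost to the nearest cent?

Interior volume = 150 − 69.7, so 80.3 cm³.
Infill volume = 1.00 × 80.3 = 80.3 cm³.
Support: 0.18 × 150 → 27 cm³.
Total extruded = 69.7 + 80.3 + 27 = 177 cm³.
Mass: 177 × 1.25 → 221.25 g.
At $91.9/kg: 221.25/1000 × 91.9 = $20.33.

$20.33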